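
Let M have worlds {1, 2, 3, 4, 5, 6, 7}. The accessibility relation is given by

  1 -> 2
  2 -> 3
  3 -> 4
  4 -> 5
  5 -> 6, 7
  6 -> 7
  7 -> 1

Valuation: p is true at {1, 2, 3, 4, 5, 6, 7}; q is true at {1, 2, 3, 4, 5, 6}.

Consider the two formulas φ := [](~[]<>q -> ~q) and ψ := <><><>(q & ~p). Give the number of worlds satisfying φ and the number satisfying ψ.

For [](~[]<>q -> ~q):
1: successors {2}; ~[]<>q -> ~q there: 2:T. ✓
2: successors {3}; ~[]<>q -> ~q there: 3:T. ✓
3: successors {4}; ~[]<>q -> ~q there: 4:T. ✓
4: successors {5}; ~[]<>q -> ~q there: 5:F. ✗
5: successors {6, 7}; ~[]<>q -> ~q there: 6:T, 7:T. ✓
6: successors {7}; ~[]<>q -> ~q there: 7:T. ✓
7: successors {1}; ~[]<>q -> ~q there: 1:T. ✓
— 6 worlds.
For <><><>(q & ~p):
1: successors {2}; <><>(q & ~p) there: 2:F. ✗
2: successors {3}; <><>(q & ~p) there: 3:F. ✗
3: successors {4}; <><>(q & ~p) there: 4:F. ✗
4: successors {5}; <><>(q & ~p) there: 5:F. ✗
5: successors {6, 7}; <><>(q & ~p) there: 6:F, 7:F. ✗
6: successors {7}; <><>(q & ~p) there: 7:F. ✗
7: successors {1}; <><>(q & ~p) there: 1:F. ✗
— 0 worlds.

6 and 0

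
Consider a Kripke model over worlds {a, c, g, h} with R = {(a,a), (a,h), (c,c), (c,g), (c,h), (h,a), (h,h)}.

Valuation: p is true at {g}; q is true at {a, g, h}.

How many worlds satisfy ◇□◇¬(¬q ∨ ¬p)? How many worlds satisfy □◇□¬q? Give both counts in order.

For ◇□◇¬(¬q ∨ ¬p):
a: successors {a, h}; □◇¬(¬q ∨ ¬p) there: a:F, h:F. ✗
c: successors {c, g, h}; □◇¬(¬q ∨ ¬p) there: c:F, g:T, h:F. ✓
g: no successors, so ◇□◇¬(¬q ∨ ¬p) fails. ✗
h: successors {a, h}; □◇¬(¬q ∨ ¬p) there: a:F, h:F. ✗
— 1 world.
For □◇□¬q:
a: successors {a, h}; ◇□¬q there: a:F, h:F. ✗
c: successors {c, g, h}; ◇□¬q there: c:T, g:F, h:F. ✗
g: no successors, so □◇□¬q holds vacuously. ✓
h: successors {a, h}; ◇□¬q there: a:F, h:F. ✗
— 1 world.

1 and 1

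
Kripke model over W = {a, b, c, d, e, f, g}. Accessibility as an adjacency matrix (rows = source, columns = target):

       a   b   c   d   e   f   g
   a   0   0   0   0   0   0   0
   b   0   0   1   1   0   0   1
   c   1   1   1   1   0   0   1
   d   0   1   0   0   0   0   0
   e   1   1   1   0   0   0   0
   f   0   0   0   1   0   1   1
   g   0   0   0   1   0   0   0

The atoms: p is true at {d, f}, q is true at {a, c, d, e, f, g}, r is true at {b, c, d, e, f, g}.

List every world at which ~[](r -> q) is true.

{c, d, e}

a: [](r -> q) is T. ✗
b: [](r -> q) is T. ✗
c: [](r -> q) is F. ✓
d: [](r -> q) is F. ✓
e: [](r -> q) is F. ✓
f: [](r -> q) is T. ✗
g: [](r -> q) is T. ✗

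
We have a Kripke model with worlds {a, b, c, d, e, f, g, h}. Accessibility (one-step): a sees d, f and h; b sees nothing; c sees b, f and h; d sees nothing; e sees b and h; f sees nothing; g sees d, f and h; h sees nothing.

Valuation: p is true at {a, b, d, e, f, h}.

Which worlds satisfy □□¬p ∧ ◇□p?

{a, c, e, g}

a: □□¬p is T, ◇□p is T. ✓
b: □□¬p is T, ◇□p is F. ✗
c: □□¬p is T, ◇□p is T. ✓
d: □□¬p is T, ◇□p is F. ✗
e: □□¬p is T, ◇□p is T. ✓
f: □□¬p is T, ◇□p is F. ✗
g: □□¬p is T, ◇□p is T. ✓
h: □□¬p is T, ◇□p is F. ✗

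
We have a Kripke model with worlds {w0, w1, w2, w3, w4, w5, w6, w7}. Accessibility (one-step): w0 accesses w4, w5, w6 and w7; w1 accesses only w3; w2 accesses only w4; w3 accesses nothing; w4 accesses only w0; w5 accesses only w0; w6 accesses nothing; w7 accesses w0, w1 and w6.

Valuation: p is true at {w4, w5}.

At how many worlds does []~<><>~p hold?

3

w0: successors {w4, w5, w6, w7}; ~<><>~p there: w4:F, w5:F, w6:T, w7:F. ✗
w1: successors {w3}; ~<><>~p there: w3:T. ✓
w2: successors {w4}; ~<><>~p there: w4:F. ✗
w3: no successors, so []~<><>~p holds vacuously. ✓
w4: successors {w0}; ~<><>~p there: w0:F. ✗
w5: successors {w0}; ~<><>~p there: w0:F. ✗
w6: no successors, so []~<><>~p holds vacuously. ✓
w7: successors {w0, w1, w6}; ~<><>~p there: w0:F, w1:T, w6:T. ✗
Satisfying worlds: {w1, w3, w6}.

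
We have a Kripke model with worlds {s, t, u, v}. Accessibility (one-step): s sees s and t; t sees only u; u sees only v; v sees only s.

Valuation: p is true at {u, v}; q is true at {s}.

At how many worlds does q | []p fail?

1

s: q is T, []p is F. ✓
t: q is F, []p is T. ✓
u: q is F, []p is T. ✓
v: q is F, []p is F. ✗
Satisfying worlds: {s, t, u}.
So q | []p fails at the other 1 world.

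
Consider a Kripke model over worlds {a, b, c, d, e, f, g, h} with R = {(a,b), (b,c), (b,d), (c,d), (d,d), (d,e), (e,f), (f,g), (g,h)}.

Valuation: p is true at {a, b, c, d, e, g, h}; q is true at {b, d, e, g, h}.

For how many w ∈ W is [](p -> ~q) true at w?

2

a: successors {b}; p -> ~q there: b:F. ✗
b: successors {c, d}; p -> ~q there: c:T, d:F. ✗
c: successors {d}; p -> ~q there: d:F. ✗
d: successors {d, e}; p -> ~q there: d:F, e:F. ✗
e: successors {f}; p -> ~q there: f:T. ✓
f: successors {g}; p -> ~q there: g:F. ✗
g: successors {h}; p -> ~q there: h:F. ✗
h: no successors, so [](p -> ~q) holds vacuously. ✓
Satisfying worlds: {e, h}.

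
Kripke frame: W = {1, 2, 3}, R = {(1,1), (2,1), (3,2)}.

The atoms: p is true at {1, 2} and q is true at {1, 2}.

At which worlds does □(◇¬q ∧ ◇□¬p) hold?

1: successors {1}; ◇¬q ∧ ◇□¬p there: 1:F. ✗
2: successors {1}; ◇¬q ∧ ◇□¬p there: 1:F. ✗
3: successors {2}; ◇¬q ∧ ◇□¬p there: 2:F. ✗

∅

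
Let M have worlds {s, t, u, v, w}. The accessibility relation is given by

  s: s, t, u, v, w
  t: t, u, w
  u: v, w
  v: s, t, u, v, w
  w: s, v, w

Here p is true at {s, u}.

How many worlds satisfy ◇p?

4

s: successors {s, t, u, v, w}; p there: s:T, t:F, u:T, v:F, w:F. ✓
t: successors {t, u, w}; p there: t:F, u:T, w:F. ✓
u: successors {v, w}; p there: v:F, w:F. ✗
v: successors {s, t, u, v, w}; p there: s:T, t:F, u:T, v:F, w:F. ✓
w: successors {s, v, w}; p there: s:T, v:F, w:F. ✓
Satisfying worlds: {s, t, v, w}.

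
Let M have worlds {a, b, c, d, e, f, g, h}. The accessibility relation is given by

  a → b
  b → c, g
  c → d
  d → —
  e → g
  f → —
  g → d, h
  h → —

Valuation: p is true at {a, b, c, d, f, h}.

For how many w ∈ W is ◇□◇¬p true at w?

a: successors {b}; □◇¬p there: b:F. ✗
b: successors {c, g}; □◇¬p there: c:F, g:F. ✗
c: successors {d}; □◇¬p there: d:T. ✓
d: no successors, so ◇□◇¬p fails. ✗
e: successors {g}; □◇¬p there: g:F. ✗
f: no successors, so ◇□◇¬p fails. ✗
g: successors {d, h}; □◇¬p there: d:T, h:T. ✓
h: no successors, so ◇□◇¬p fails. ✗
Satisfying worlds: {c, g}.

2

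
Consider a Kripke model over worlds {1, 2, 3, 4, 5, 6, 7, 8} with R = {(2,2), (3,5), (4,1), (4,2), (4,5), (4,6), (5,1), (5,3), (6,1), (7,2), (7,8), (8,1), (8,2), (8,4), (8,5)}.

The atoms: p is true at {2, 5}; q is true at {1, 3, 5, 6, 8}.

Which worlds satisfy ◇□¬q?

1: no successors, so ◇□¬q fails. ✗
2: successors {2}; □¬q there: 2:T. ✓
3: successors {5}; □¬q there: 5:F. ✗
4: successors {1, 2, 5, 6}; □¬q there: 1:T, 2:T, 5:F, 6:F. ✓
5: successors {1, 3}; □¬q there: 1:T, 3:F. ✓
6: successors {1}; □¬q there: 1:T. ✓
7: successors {2, 8}; □¬q there: 2:T, 8:F. ✓
8: successors {1, 2, 4, 5}; □¬q there: 1:T, 2:T, 4:F, 5:F. ✓

{2, 4, 5, 6, 7, 8}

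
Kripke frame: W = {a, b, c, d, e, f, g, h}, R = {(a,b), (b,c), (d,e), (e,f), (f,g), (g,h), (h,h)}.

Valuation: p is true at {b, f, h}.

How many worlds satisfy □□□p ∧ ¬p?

4

a: □□□p is T, ¬p is T. ✓
b: □□□p is T, ¬p is F. ✗
c: □□□p is T, ¬p is T. ✓
d: □□□p is F, ¬p is T. ✗
e: □□□p is T, ¬p is T. ✓
f: □□□p is T, ¬p is F. ✗
g: □□□p is T, ¬p is T. ✓
h: □□□p is T, ¬p is F. ✗
Satisfying worlds: {a, c, e, g}.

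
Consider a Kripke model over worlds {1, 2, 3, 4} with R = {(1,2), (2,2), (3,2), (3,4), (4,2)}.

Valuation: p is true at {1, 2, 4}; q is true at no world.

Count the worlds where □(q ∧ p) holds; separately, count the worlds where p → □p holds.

For □(q ∧ p):
1: successors {2}; q ∧ p there: 2:F. ✗
2: successors {2}; q ∧ p there: 2:F. ✗
3: successors {2, 4}; q ∧ p there: 2:F, 4:F. ✗
4: successors {2}; q ∧ p there: 2:F. ✗
— 0 worlds.
For p → □p:
1: p is T, □p is T. ✓
2: p is T, □p is T. ✓
3: p is F, □p is T. ✓
4: p is T, □p is T. ✓
— 4 worlds.

0 and 4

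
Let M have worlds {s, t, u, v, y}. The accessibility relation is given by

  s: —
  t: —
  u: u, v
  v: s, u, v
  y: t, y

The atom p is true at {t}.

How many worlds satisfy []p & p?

s: []p is T, p is F. ✗
t: []p is T, p is T. ✓
u: []p is F, p is F. ✗
v: []p is F, p is F. ✗
y: []p is F, p is F. ✗
Satisfying worlds: {t}.

1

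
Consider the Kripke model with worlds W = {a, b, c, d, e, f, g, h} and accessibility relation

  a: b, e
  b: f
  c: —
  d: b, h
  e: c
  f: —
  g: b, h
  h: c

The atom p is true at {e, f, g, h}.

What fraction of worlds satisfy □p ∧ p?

a: □p is F, p is F. ✗
b: □p is T, p is F. ✗
c: □p is T, p is F. ✗
d: □p is F, p is F. ✗
e: □p is F, p is T. ✗
f: □p is T, p is T. ✓
g: □p is F, p is T. ✗
h: □p is F, p is T. ✗
That's 1 of 8 worlds, so 1/8.

1/8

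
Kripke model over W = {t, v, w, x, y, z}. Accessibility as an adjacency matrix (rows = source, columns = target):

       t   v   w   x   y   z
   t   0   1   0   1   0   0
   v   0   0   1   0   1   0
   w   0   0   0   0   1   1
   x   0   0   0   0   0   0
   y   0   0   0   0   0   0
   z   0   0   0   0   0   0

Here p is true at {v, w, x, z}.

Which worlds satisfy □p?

t: successors {v, x}; p there: v:T, x:T. ✓
v: successors {w, y}; p there: w:T, y:F. ✗
w: successors {y, z}; p there: y:F, z:T. ✗
x: no successors, so □p holds vacuously. ✓
y: no successors, so □p holds vacuously. ✓
z: no successors, so □p holds vacuously. ✓

{t, x, y, z}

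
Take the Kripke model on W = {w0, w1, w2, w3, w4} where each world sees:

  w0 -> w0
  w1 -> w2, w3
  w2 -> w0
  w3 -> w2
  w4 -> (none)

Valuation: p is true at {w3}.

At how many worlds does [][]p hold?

1

w0: successors {w0}; []p there: w0:F. ✗
w1: successors {w2, w3}; []p there: w2:F, w3:F. ✗
w2: successors {w0}; []p there: w0:F. ✗
w3: successors {w2}; []p there: w2:F. ✗
w4: no successors, so [][]p holds vacuously. ✓
Satisfying worlds: {w4}.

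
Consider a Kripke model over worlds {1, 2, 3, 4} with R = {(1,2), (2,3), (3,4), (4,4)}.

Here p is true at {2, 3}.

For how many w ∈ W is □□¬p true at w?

3

1: successors {2}; □¬p there: 2:F. ✗
2: successors {3}; □¬p there: 3:T. ✓
3: successors {4}; □¬p there: 4:T. ✓
4: successors {4}; □¬p there: 4:T. ✓
Satisfying worlds: {2, 3, 4}.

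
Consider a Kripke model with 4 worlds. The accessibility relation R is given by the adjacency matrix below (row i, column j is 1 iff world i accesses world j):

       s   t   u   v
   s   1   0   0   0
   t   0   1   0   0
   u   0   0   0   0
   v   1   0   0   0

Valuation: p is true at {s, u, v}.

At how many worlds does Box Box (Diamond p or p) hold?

3

s: successors {s}; Box (Diamond p or p) there: s:T. ✓
t: successors {t}; Box (Diamond p or p) there: t:F. ✗
u: no successors, so Box Box (Diamond p or p) holds vacuously. ✓
v: successors {s}; Box (Diamond p or p) there: s:T. ✓
Satisfying worlds: {s, u, v}.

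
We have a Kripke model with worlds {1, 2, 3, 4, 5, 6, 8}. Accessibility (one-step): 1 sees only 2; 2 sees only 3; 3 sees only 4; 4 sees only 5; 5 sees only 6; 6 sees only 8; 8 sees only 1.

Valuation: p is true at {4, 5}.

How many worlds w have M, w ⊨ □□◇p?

2

1: successors {2}; □◇p there: 2:T. ✓
2: successors {3}; □◇p there: 3:T. ✓
3: successors {4}; □◇p there: 4:F. ✗
4: successors {5}; □◇p there: 5:F. ✗
5: successors {6}; □◇p there: 6:F. ✗
6: successors {8}; □◇p there: 8:F. ✗
8: successors {1}; □◇p there: 1:F. ✗
Satisfying worlds: {1, 2}.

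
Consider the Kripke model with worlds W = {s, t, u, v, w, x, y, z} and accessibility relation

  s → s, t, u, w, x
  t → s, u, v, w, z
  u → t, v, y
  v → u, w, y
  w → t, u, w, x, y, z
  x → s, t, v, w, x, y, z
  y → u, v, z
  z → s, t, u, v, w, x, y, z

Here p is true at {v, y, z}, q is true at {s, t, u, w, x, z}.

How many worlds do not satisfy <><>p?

s: successors {s, t, u, w, x}; <>p there: s:F, t:T, u:T, w:T, x:T. ✓
t: successors {s, u, v, w, z}; <>p there: s:F, u:T, v:T, w:T, z:T. ✓
u: successors {t, v, y}; <>p there: t:T, v:T, y:T. ✓
v: successors {u, w, y}; <>p there: u:T, w:T, y:T. ✓
w: successors {t, u, w, x, y, z}; <>p there: t:T, u:T, w:T, x:T, y:T, z:T. ✓
x: successors {s, t, v, w, x, y, z}; <>p there: s:F, t:T, v:T, w:T, x:T, y:T, z:T. ✓
y: successors {u, v, z}; <>p there: u:T, v:T, z:T. ✓
z: successors {s, t, u, v, w, x, y, z}; <>p there: s:F, t:T, u:T, v:T, w:T, x:T, y:T, z:T. ✓
Satisfying worlds: {s, t, u, v, w, x, y, z}.
So <><>p fails at the other 0 worlds.

0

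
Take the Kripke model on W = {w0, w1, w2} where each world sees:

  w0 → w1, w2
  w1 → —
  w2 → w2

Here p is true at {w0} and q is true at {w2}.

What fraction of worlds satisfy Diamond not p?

2/3

w0: successors {w1, w2}; not p there: w1:T, w2:T. ✓
w1: no successors, so Diamond not p fails. ✗
w2: successors {w2}; not p there: w2:T. ✓
That's 2 of 3 worlds, so 2/3.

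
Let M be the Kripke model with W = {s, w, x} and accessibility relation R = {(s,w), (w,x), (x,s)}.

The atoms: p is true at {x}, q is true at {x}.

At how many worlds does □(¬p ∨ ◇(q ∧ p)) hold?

s: successors {w}; ¬p ∨ ◇(q ∧ p) there: w:T. ✓
w: successors {x}; ¬p ∨ ◇(q ∧ p) there: x:F. ✗
x: successors {s}; ¬p ∨ ◇(q ∧ p) there: s:T. ✓
Satisfying worlds: {s, x}.

2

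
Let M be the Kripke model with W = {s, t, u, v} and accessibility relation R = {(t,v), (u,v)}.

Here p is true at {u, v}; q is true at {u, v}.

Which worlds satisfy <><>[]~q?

∅

s: no successors, so <><>[]~q fails. ✗
t: successors {v}; <>[]~q there: v:F. ✗
u: successors {v}; <>[]~q there: v:F. ✗
v: no successors, so <><>[]~q fails. ✗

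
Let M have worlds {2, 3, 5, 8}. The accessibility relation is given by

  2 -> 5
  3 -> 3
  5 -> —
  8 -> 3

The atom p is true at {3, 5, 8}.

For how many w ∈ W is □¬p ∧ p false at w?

2: □¬p is F, p is F. ✗
3: □¬p is F, p is T. ✗
5: □¬p is T, p is T. ✓
8: □¬p is F, p is T. ✗
Satisfying worlds: {5}.
So □¬p ∧ p fails at the other 3 worlds.

3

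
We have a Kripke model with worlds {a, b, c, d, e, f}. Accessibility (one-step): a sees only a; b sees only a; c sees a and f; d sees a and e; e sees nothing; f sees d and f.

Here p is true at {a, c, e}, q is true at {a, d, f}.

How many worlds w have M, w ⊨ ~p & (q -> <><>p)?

3

a: ~p is F, q -> <><>p is T. ✗
b: ~p is T, q -> <><>p is T. ✓
c: ~p is F, q -> <><>p is T. ✗
d: ~p is T, q -> <><>p is T. ✓
e: ~p is F, q -> <><>p is T. ✗
f: ~p is T, q -> <><>p is T. ✓
Satisfying worlds: {b, d, f}.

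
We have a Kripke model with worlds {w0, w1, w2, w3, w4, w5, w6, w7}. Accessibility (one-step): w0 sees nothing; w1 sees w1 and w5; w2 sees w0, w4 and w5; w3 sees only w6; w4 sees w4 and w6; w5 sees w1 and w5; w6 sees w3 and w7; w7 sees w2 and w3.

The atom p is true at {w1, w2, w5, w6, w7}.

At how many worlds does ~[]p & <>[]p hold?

3

w0: ~[]p is F, <>[]p is F. ✗
w1: ~[]p is F, <>[]p is T. ✗
w2: ~[]p is T, <>[]p is T. ✓
w3: ~[]p is F, <>[]p is F. ✗
w4: ~[]p is T, <>[]p is F. ✗
w5: ~[]p is F, <>[]p is T. ✗
w6: ~[]p is T, <>[]p is T. ✓
w7: ~[]p is T, <>[]p is T. ✓
Satisfying worlds: {w2, w6, w7}.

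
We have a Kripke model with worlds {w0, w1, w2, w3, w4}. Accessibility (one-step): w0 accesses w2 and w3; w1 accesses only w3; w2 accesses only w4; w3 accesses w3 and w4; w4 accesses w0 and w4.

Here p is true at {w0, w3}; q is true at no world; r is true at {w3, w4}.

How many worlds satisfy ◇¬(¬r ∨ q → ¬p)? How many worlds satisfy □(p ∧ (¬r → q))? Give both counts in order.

For ◇¬(¬r ∨ q → ¬p):
w0: successors {w2, w3}; ¬(¬r ∨ q → ¬p) there: w2:F, w3:F. ✗
w1: successors {w3}; ¬(¬r ∨ q → ¬p) there: w3:F. ✗
w2: successors {w4}; ¬(¬r ∨ q → ¬p) there: w4:F. ✗
w3: successors {w3, w4}; ¬(¬r ∨ q → ¬p) there: w3:F, w4:F. ✗
w4: successors {w0, w4}; ¬(¬r ∨ q → ¬p) there: w0:T, w4:F. ✓
— 1 world.
For □(p ∧ (¬r → q)):
w0: successors {w2, w3}; p ∧ (¬r → q) there: w2:F, w3:T. ✗
w1: successors {w3}; p ∧ (¬r → q) there: w3:T. ✓
w2: successors {w4}; p ∧ (¬r → q) there: w4:F. ✗
w3: successors {w3, w4}; p ∧ (¬r → q) there: w3:T, w4:F. ✗
w4: successors {w0, w4}; p ∧ (¬r → q) there: w0:F, w4:F. ✗
— 1 world.

1 and 1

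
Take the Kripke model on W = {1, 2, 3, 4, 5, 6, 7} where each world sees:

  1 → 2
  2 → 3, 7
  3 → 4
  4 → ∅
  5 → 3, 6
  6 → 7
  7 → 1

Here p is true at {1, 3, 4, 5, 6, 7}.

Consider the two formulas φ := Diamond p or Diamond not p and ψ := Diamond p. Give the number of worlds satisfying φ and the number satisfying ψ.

6 and 5

For Diamond p or Diamond not p:
1: Diamond p is F, Diamond not p is T. ✓
2: Diamond p is T, Diamond not p is F. ✓
3: Diamond p is T, Diamond not p is F. ✓
4: Diamond p is F, Diamond not p is F. ✗
5: Diamond p is T, Diamond not p is F. ✓
6: Diamond p is T, Diamond not p is F. ✓
7: Diamond p is T, Diamond not p is F. ✓
— 6 worlds.
For Diamond p:
1: successors {2}; p there: 2:F. ✗
2: successors {3, 7}; p there: 3:T, 7:T. ✓
3: successors {4}; p there: 4:T. ✓
4: no successors, so Diamond p fails. ✗
5: successors {3, 6}; p there: 3:T, 6:T. ✓
6: successors {7}; p there: 7:T. ✓
7: successors {1}; p there: 1:T. ✓
— 5 worlds.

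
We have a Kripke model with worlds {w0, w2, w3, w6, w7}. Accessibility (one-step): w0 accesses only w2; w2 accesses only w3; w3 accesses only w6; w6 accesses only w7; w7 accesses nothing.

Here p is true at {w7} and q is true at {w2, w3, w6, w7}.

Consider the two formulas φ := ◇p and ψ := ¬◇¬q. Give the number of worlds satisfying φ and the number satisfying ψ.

For ◇p:
w0: successors {w2}; p there: w2:F. ✗
w2: successors {w3}; p there: w3:F. ✗
w3: successors {w6}; p there: w6:F. ✗
w6: successors {w7}; p there: w7:T. ✓
w7: no successors, so ◇p fails. ✗
— 1 world.
For ¬◇¬q:
w0: ◇¬q is F. ✓
w2: ◇¬q is F. ✓
w3: ◇¬q is F. ✓
w6: ◇¬q is F. ✓
w7: ◇¬q is F. ✓
— 5 worlds.

1 and 5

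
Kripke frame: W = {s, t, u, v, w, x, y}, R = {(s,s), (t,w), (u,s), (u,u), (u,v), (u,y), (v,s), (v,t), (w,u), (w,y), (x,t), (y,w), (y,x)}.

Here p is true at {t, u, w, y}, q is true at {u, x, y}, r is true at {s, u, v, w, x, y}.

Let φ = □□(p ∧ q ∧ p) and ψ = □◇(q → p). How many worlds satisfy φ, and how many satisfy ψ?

For □□(p ∧ q ∧ p):
s: successors {s}; □(p ∧ q ∧ p) there: s:F. ✗
t: successors {w}; □(p ∧ q ∧ p) there: w:T. ✓
u: successors {s, u, v, y}; □(p ∧ q ∧ p) there: s:F, u:F, v:F, y:F. ✗
v: successors {s, t}; □(p ∧ q ∧ p) there: s:F, t:F. ✗
w: successors {u, y}; □(p ∧ q ∧ p) there: u:F, y:F. ✗
x: successors {t}; □(p ∧ q ∧ p) there: t:F. ✗
y: successors {w, x}; □(p ∧ q ∧ p) there: w:T, x:F. ✗
— 1 world.
For □◇(q → p):
s: successors {s}; ◇(q → p) there: s:T. ✓
t: successors {w}; ◇(q → p) there: w:T. ✓
u: successors {s, u, v, y}; ◇(q → p) there: s:T, u:T, v:T, y:T. ✓
v: successors {s, t}; ◇(q → p) there: s:T, t:T. ✓
w: successors {u, y}; ◇(q → p) there: u:T, y:T. ✓
x: successors {t}; ◇(q → p) there: t:T. ✓
y: successors {w, x}; ◇(q → p) there: w:T, x:T. ✓
— 7 worlds.

1 and 7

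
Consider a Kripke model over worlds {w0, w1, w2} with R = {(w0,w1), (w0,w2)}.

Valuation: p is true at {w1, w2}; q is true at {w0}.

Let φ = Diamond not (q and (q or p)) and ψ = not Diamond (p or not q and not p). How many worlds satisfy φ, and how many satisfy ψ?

For Diamond not (q and (q or p)):
w0: successors {w1, w2}; not (q and (q or p)) there: w1:T, w2:T. ✓
w1: no successors, so Diamond not (q and (q or p)) fails. ✗
w2: no successors, so Diamond not (q and (q or p)) fails. ✗
— 1 world.
For not Diamond (p or not q and not p):
w0: Diamond (p or not q and not p) is T. ✗
w1: Diamond (p or not q and not p) is F. ✓
w2: Diamond (p or not q and not p) is F. ✓
— 2 worlds.

1 and 2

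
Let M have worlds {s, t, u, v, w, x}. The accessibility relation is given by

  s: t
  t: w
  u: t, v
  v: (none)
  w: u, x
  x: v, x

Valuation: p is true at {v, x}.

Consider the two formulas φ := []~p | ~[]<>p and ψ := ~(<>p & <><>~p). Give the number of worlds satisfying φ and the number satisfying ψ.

For []~p | ~[]<>p:
s: []~p is T, ~[]<>p is T. ✓
t: []~p is T, ~[]<>p is F. ✓
u: []~p is F, ~[]<>p is T. ✓
v: []~p is T, ~[]<>p is F. ✓
w: []~p is F, ~[]<>p is F. ✗
x: []~p is F, ~[]<>p is T. ✓
— 5 worlds.
For ~(<>p & <><>~p):
s: <>p & <><>~p is F. ✓
t: <>p & <><>~p is F. ✓
u: <>p & <><>~p is T. ✗
v: <>p & <><>~p is F. ✓
w: <>p & <><>~p is T. ✗
x: <>p & <><>~p is F. ✓
— 4 worlds.

5 and 4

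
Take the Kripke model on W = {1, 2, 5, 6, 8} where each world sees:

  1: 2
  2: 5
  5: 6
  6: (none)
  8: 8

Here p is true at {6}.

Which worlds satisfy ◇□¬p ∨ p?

1: ◇□¬p is T, p is F. ✓
2: ◇□¬p is F, p is F. ✗
5: ◇□¬p is T, p is F. ✓
6: ◇□¬p is F, p is T. ✓
8: ◇□¬p is T, p is F. ✓

{1, 5, 6, 8}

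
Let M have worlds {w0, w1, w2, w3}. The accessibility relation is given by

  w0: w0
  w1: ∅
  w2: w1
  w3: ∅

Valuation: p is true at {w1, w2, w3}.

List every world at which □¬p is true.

{w0, w1, w3}

w0: successors {w0}; ¬p there: w0:T. ✓
w1: no successors, so □¬p holds vacuously. ✓
w2: successors {w1}; ¬p there: w1:F. ✗
w3: no successors, so □¬p holds vacuously. ✓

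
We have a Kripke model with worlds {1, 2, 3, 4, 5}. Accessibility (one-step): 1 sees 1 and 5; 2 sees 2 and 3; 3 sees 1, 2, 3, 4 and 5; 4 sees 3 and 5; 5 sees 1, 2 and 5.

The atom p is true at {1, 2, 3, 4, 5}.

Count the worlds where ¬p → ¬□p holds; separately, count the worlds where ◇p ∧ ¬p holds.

5 and 0

For ¬p → ¬□p:
1: ¬p is F, ¬□p is F. ✓
2: ¬p is F, ¬□p is F. ✓
3: ¬p is F, ¬□p is F. ✓
4: ¬p is F, ¬□p is F. ✓
5: ¬p is F, ¬□p is F. ✓
— 5 worlds.
For ◇p ∧ ¬p:
1: ◇p is T, ¬p is F. ✗
2: ◇p is T, ¬p is F. ✗
3: ◇p is T, ¬p is F. ✗
4: ◇p is T, ¬p is F. ✗
5: ◇p is T, ¬p is F. ✗
— 0 worlds.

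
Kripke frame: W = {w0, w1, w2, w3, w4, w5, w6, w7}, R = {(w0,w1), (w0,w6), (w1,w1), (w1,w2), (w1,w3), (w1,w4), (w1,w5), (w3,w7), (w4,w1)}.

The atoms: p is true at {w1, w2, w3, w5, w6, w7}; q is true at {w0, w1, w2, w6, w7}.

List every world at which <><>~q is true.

w0: successors {w1, w6}; <>~q there: w1:T, w6:F. ✓
w1: successors {w1, w2, w3, w4, w5}; <>~q there: w1:T, w2:F, w3:F, w4:F, w5:F. ✓
w2: no successors, so <><>~q fails. ✗
w3: successors {w7}; <>~q there: w7:F. ✗
w4: successors {w1}; <>~q there: w1:T. ✓
w5: no successors, so <><>~q fails. ✗
w6: no successors, so <><>~q fails. ✗
w7: no successors, so <><>~q fails. ✗

{w0, w1, w4}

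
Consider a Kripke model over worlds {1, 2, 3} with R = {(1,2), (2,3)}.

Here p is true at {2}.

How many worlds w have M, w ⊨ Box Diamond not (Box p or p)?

1: successors {2}; Diamond not (Box p or p) there: 2:F. ✗
2: successors {3}; Diamond not (Box p or p) there: 3:F. ✗
3: no successors, so Box Diamond not (Box p or p) holds vacuously. ✓
Satisfying worlds: {3}.

1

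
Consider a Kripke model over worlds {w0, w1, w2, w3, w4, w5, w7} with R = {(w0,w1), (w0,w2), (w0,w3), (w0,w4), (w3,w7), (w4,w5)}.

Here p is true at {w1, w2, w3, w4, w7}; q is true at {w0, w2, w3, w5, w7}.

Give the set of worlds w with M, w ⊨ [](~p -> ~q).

{w0, w1, w2, w3, w5, w7}

w0: successors {w1, w2, w3, w4}; ~p -> ~q there: w1:T, w2:T, w3:T, w4:T. ✓
w1: no successors, so [](~p -> ~q) holds vacuously. ✓
w2: no successors, so [](~p -> ~q) holds vacuously. ✓
w3: successors {w7}; ~p -> ~q there: w7:T. ✓
w4: successors {w5}; ~p -> ~q there: w5:F. ✗
w5: no successors, so [](~p -> ~q) holds vacuously. ✓
w7: no successors, so [](~p -> ~q) holds vacuously. ✓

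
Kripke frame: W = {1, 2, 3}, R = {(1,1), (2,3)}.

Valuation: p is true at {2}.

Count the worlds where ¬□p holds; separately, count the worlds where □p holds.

2 and 1

For ¬□p:
1: □p is F. ✓
2: □p is F. ✓
3: □p is T. ✗
— 2 worlds.
For □p:
1: successors {1}; p there: 1:F. ✗
2: successors {3}; p there: 3:F. ✗
3: no successors, so □p holds vacuously. ✓
— 1 world.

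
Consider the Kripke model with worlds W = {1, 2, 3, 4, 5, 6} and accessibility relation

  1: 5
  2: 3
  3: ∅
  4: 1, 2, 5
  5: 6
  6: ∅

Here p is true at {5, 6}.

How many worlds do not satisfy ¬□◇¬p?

2

1: □◇¬p is F. ✓
2: □◇¬p is F. ✓
3: □◇¬p is T. ✗
4: □◇¬p is F. ✓
5: □◇¬p is F. ✓
6: □◇¬p is T. ✗
Satisfying worlds: {1, 2, 4, 5}.
So ¬□◇¬p fails at the other 2 worlds.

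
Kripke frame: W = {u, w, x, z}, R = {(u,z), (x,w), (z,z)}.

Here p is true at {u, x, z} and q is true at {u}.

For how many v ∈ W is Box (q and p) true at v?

1

u: successors {z}; q and p there: z:F. ✗
w: no successors, so Box (q and p) holds vacuously. ✓
x: successors {w}; q and p there: w:F. ✗
z: successors {z}; q and p there: z:F. ✗
Satisfying worlds: {w}.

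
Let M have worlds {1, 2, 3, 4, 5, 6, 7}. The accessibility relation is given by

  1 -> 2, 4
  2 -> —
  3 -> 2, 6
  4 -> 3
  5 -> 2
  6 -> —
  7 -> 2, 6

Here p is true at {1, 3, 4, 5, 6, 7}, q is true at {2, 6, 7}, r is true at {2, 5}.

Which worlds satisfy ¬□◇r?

1: □◇r is F. ✓
2: □◇r is T. ✗
3: □◇r is F. ✓
4: □◇r is T. ✗
5: □◇r is F. ✓
6: □◇r is T. ✗
7: □◇r is F. ✓

{1, 3, 5, 7}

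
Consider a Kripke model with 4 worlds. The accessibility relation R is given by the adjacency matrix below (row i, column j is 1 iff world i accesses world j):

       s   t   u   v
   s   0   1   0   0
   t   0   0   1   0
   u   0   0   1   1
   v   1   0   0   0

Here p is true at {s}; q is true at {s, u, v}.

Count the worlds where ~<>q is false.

3

s: <>q is F. ✓
t: <>q is T. ✗
u: <>q is T. ✗
v: <>q is T. ✗
Satisfying worlds: {s}.
So ~<>q fails at the other 3 worlds.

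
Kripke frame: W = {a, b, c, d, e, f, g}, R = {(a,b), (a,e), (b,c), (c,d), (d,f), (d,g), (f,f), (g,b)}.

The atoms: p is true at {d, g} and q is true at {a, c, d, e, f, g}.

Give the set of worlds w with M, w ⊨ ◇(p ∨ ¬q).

{a, c, d, g}

a: successors {b, e}; p ∨ ¬q there: b:T, e:F. ✓
b: successors {c}; p ∨ ¬q there: c:F. ✗
c: successors {d}; p ∨ ¬q there: d:T. ✓
d: successors {f, g}; p ∨ ¬q there: f:F, g:T. ✓
e: no successors, so ◇(p ∨ ¬q) fails. ✗
f: successors {f}; p ∨ ¬q there: f:F. ✗
g: successors {b}; p ∨ ¬q there: b:T. ✓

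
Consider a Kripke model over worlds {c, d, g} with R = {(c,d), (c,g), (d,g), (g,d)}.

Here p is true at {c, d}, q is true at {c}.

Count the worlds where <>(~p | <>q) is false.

c: successors {d, g}; ~p | <>q there: d:F, g:T. ✓
d: successors {g}; ~p | <>q there: g:T. ✓
g: successors {d}; ~p | <>q there: d:F. ✗
Satisfying worlds: {c, d}.
So <>(~p | <>q) fails at the other 1 world.

1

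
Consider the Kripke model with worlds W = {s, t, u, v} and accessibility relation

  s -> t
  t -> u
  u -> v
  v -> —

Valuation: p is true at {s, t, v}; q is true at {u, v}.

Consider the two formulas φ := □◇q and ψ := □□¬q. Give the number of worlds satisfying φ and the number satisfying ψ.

3 and 2

For □◇q:
s: successors {t}; ◇q there: t:T. ✓
t: successors {u}; ◇q there: u:T. ✓
u: successors {v}; ◇q there: v:F. ✗
v: no successors, so □◇q holds vacuously. ✓
— 3 worlds.
For □□¬q:
s: successors {t}; □¬q there: t:F. ✗
t: successors {u}; □¬q there: u:F. ✗
u: successors {v}; □¬q there: v:T. ✓
v: no successors, so □□¬q holds vacuously. ✓
— 2 worlds.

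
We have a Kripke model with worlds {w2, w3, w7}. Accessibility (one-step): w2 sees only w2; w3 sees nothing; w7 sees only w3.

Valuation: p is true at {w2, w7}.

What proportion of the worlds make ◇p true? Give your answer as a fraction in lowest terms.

1/3

w2: successors {w2}; p there: w2:T. ✓
w3: no successors, so ◇p fails. ✗
w7: successors {w3}; p there: w3:F. ✗
That's 1 of 3 worlds, so 1/3.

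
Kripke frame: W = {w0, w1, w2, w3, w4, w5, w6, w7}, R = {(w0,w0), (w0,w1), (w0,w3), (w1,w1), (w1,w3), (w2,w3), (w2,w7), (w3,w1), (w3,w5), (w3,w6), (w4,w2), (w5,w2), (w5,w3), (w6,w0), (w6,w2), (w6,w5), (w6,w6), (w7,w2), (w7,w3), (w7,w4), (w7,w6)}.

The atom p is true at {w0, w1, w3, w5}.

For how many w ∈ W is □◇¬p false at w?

w0: successors {w0, w1, w3}; ◇¬p there: w0:F, w1:F, w3:T. ✗
w1: successors {w1, w3}; ◇¬p there: w1:F, w3:T. ✗
w2: successors {w3, w7}; ◇¬p there: w3:T, w7:T. ✓
w3: successors {w1, w5, w6}; ◇¬p there: w1:F, w5:T, w6:T. ✗
w4: successors {w2}; ◇¬p there: w2:T. ✓
w5: successors {w2, w3}; ◇¬p there: w2:T, w3:T. ✓
w6: successors {w0, w2, w5, w6}; ◇¬p there: w0:F, w2:T, w5:T, w6:T. ✗
w7: successors {w2, w3, w4, w6}; ◇¬p there: w2:T, w3:T, w4:T, w6:T. ✓
Satisfying worlds: {w2, w4, w5, w7}.
So □◇¬p fails at the other 4 worlds.

4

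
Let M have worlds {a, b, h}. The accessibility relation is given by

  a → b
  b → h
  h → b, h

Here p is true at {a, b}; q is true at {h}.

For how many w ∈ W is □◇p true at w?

1

a: successors {b}; ◇p there: b:F. ✗
b: successors {h}; ◇p there: h:T. ✓
h: successors {b, h}; ◇p there: b:F, h:T. ✗
Satisfying worlds: {b}.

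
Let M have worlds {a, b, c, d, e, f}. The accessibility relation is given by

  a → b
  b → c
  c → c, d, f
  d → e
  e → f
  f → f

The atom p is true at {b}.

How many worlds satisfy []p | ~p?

a: []p is T, ~p is T. ✓
b: []p is F, ~p is F. ✗
c: []p is F, ~p is T. ✓
d: []p is F, ~p is T. ✓
e: []p is F, ~p is T. ✓
f: []p is F, ~p is T. ✓
Satisfying worlds: {a, c, d, e, f}.

5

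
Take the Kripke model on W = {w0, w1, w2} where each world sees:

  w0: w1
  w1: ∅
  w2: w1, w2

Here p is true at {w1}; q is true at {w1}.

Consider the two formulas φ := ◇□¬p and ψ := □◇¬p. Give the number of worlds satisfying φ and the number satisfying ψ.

For ◇□¬p:
w0: successors {w1}; □¬p there: w1:T. ✓
w1: no successors, so ◇□¬p fails. ✗
w2: successors {w1, w2}; □¬p there: w1:T, w2:F. ✓
— 2 worlds.
For □◇¬p:
w0: successors {w1}; ◇¬p there: w1:F. ✗
w1: no successors, so □◇¬p holds vacuously. ✓
w2: successors {w1, w2}; ◇¬p there: w1:F, w2:T. ✗
— 1 world.

2 and 1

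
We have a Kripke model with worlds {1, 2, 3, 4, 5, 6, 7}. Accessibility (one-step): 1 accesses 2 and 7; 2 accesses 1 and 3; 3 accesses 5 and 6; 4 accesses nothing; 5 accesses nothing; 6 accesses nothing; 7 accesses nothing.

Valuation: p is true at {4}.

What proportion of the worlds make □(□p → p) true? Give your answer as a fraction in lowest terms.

5/7

1: successors {2, 7}; □p → p there: 2:T, 7:F. ✗
2: successors {1, 3}; □p → p there: 1:T, 3:T. ✓
3: successors {5, 6}; □p → p there: 5:F, 6:F. ✗
4: no successors, so □(□p → p) holds vacuously. ✓
5: no successors, so □(□p → p) holds vacuously. ✓
6: no successors, so □(□p → p) holds vacuously. ✓
7: no successors, so □(□p → p) holds vacuously. ✓
That's 5 of 7 worlds, so 5/7.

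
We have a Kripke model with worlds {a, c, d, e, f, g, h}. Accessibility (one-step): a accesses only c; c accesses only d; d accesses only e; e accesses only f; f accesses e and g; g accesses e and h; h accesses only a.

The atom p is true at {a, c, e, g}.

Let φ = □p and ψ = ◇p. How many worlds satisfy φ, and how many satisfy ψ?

4 and 5

For □p:
a: successors {c}; p there: c:T. ✓
c: successors {d}; p there: d:F. ✗
d: successors {e}; p there: e:T. ✓
e: successors {f}; p there: f:F. ✗
f: successors {e, g}; p there: e:T, g:T. ✓
g: successors {e, h}; p there: e:T, h:F. ✗
h: successors {a}; p there: a:T. ✓
— 4 worlds.
For ◇p:
a: successors {c}; p there: c:T. ✓
c: successors {d}; p there: d:F. ✗
d: successors {e}; p there: e:T. ✓
e: successors {f}; p there: f:F. ✗
f: successors {e, g}; p there: e:T, g:T. ✓
g: successors {e, h}; p there: e:T, h:F. ✓
h: successors {a}; p there: a:T. ✓
— 5 worlds.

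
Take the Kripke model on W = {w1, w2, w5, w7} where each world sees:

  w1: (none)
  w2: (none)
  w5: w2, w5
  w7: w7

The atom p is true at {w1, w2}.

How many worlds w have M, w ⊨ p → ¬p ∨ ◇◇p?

2

w1: p is T, ¬p ∨ ◇◇p is F. ✗
w2: p is T, ¬p ∨ ◇◇p is F. ✗
w5: p is F, ¬p ∨ ◇◇p is T. ✓
w7: p is F, ¬p ∨ ◇◇p is T. ✓
Satisfying worlds: {w5, w7}.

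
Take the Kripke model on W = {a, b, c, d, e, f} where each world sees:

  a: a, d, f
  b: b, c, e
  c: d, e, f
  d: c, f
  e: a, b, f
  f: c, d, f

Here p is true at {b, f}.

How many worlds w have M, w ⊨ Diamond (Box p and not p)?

a: successors {a, d, f}; Box p and not p there: a:F, d:F, f:F. ✗
b: successors {b, c, e}; Box p and not p there: b:F, c:F, e:F. ✗
c: successors {d, e, f}; Box p and not p there: d:F, e:F, f:F. ✗
d: successors {c, f}; Box p and not p there: c:F, f:F. ✗
e: successors {a, b, f}; Box p and not p there: a:F, b:F, f:F. ✗
f: successors {c, d, f}; Box p and not p there: c:F, d:F, f:F. ✗
Satisfying worlds: ∅.

0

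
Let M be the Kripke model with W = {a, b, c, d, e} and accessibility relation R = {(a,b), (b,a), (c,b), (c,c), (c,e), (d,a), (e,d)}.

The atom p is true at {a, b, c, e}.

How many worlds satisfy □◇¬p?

0

a: successors {b}; ◇¬p there: b:F. ✗
b: successors {a}; ◇¬p there: a:F. ✗
c: successors {b, c, e}; ◇¬p there: b:F, c:F, e:T. ✗
d: successors {a}; ◇¬p there: a:F. ✗
e: successors {d}; ◇¬p there: d:F. ✗
Satisfying worlds: ∅.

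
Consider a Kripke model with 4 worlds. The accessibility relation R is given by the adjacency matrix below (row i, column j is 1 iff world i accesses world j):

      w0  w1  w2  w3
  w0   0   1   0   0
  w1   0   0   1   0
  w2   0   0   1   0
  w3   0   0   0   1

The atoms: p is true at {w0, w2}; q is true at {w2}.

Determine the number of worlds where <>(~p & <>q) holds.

1

w0: successors {w1}; ~p & <>q there: w1:T. ✓
w1: successors {w2}; ~p & <>q there: w2:F. ✗
w2: successors {w2}; ~p & <>q there: w2:F. ✗
w3: successors {w3}; ~p & <>q there: w3:F. ✗
Satisfying worlds: {w0}.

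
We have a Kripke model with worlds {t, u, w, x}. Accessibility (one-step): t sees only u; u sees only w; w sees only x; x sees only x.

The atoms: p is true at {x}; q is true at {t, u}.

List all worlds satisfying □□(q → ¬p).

t: successors {u}; □(q → ¬p) there: u:T. ✓
u: successors {w}; □(q → ¬p) there: w:T. ✓
w: successors {x}; □(q → ¬p) there: x:T. ✓
x: successors {x}; □(q → ¬p) there: x:T. ✓

{t, u, w, x}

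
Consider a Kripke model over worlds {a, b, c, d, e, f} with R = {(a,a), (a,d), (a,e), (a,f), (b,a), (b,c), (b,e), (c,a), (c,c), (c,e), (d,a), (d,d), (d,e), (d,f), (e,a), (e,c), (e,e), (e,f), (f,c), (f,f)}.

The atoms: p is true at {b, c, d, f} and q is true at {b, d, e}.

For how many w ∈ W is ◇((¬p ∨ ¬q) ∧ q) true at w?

5

a: successors {a, d, e, f}; (¬p ∨ ¬q) ∧ q there: a:F, d:F, e:T, f:F. ✓
b: successors {a, c, e}; (¬p ∨ ¬q) ∧ q there: a:F, c:F, e:T. ✓
c: successors {a, c, e}; (¬p ∨ ¬q) ∧ q there: a:F, c:F, e:T. ✓
d: successors {a, d, e, f}; (¬p ∨ ¬q) ∧ q there: a:F, d:F, e:T, f:F. ✓
e: successors {a, c, e, f}; (¬p ∨ ¬q) ∧ q there: a:F, c:F, e:T, f:F. ✓
f: successors {c, f}; (¬p ∨ ¬q) ∧ q there: c:F, f:F. ✗
Satisfying worlds: {a, b, c, d, e}.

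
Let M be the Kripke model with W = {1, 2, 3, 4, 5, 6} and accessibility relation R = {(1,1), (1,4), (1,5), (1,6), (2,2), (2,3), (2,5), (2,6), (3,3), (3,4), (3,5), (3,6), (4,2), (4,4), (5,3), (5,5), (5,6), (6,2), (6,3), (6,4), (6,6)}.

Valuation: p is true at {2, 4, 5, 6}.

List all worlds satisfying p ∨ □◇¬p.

{2, 4, 5, 6}

1: p is F, □◇¬p is F. ✗
2: p is T, □◇¬p is T. ✓
3: p is F, □◇¬p is F. ✗
4: p is T, □◇¬p is F. ✓
5: p is T, □◇¬p is T. ✓
6: p is T, □◇¬p is F. ✓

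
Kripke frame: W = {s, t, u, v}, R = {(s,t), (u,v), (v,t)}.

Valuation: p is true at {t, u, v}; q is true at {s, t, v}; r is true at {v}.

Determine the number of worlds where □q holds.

s: successors {t}; q there: t:T. ✓
t: no successors, so □q holds vacuously. ✓
u: successors {v}; q there: v:T. ✓
v: successors {t}; q there: t:T. ✓
Satisfying worlds: {s, t, u, v}.

4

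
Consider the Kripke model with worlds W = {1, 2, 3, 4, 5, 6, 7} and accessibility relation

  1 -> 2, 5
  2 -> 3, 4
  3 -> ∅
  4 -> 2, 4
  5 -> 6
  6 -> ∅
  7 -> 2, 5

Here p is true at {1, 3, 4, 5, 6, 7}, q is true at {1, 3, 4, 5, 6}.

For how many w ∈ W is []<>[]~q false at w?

3

1: successors {2, 5}; <>[]~q there: 2:T, 5:T. ✓
2: successors {3, 4}; <>[]~q there: 3:F, 4:F. ✗
3: no successors, so []<>[]~q holds vacuously. ✓
4: successors {2, 4}; <>[]~q there: 2:T, 4:F. ✗
5: successors {6}; <>[]~q there: 6:F. ✗
6: no successors, so []<>[]~q holds vacuously. ✓
7: successors {2, 5}; <>[]~q there: 2:T, 5:T. ✓
Satisfying worlds: {1, 3, 6, 7}.
So []<>[]~q fails at the other 3 worlds.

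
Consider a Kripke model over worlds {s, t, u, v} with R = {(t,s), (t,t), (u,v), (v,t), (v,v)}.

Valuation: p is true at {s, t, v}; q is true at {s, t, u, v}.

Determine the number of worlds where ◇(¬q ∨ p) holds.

3

s: no successors, so ◇(¬q ∨ p) fails. ✗
t: successors {s, t}; ¬q ∨ p there: s:T, t:T. ✓
u: successors {v}; ¬q ∨ p there: v:T. ✓
v: successors {t, v}; ¬q ∨ p there: t:T, v:T. ✓
Satisfying worlds: {t, u, v}.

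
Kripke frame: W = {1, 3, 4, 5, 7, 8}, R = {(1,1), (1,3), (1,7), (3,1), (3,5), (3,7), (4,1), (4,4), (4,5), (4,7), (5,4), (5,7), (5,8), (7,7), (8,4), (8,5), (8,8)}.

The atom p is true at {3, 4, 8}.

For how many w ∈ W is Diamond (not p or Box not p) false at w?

1: successors {1, 3, 7}; not p or Box not p there: 1:T, 3:T, 7:T. ✓
3: successors {1, 5, 7}; not p or Box not p there: 1:T, 5:T, 7:T. ✓
4: successors {1, 4, 5, 7}; not p or Box not p there: 1:T, 4:F, 5:T, 7:T. ✓
5: successors {4, 7, 8}; not p or Box not p there: 4:F, 7:T, 8:F. ✓
7: successors {7}; not p or Box not p there: 7:T. ✓
8: successors {4, 5, 8}; not p or Box not p there: 4:F, 5:T, 8:F. ✓
Satisfying worlds: {1, 3, 4, 5, 7, 8}.
So Diamond (not p or Box not p) fails at the other 0 worlds.

0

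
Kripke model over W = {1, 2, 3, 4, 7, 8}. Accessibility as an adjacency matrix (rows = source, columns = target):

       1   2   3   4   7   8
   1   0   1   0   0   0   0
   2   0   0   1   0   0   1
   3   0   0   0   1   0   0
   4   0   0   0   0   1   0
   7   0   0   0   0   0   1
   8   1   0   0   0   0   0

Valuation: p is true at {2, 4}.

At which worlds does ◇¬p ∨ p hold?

{2, 4, 7, 8}

1: ◇¬p is F, p is F. ✗
2: ◇¬p is T, p is T. ✓
3: ◇¬p is F, p is F. ✗
4: ◇¬p is T, p is T. ✓
7: ◇¬p is T, p is F. ✓
8: ◇¬p is T, p is F. ✓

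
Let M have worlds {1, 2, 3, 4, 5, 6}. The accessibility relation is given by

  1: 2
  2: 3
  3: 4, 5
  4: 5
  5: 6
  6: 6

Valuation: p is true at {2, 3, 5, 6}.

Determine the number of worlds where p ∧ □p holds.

1: p is F, □p is T. ✗
2: p is T, □p is T. ✓
3: p is T, □p is F. ✗
4: p is F, □p is T. ✗
5: p is T, □p is T. ✓
6: p is T, □p is T. ✓
Satisfying worlds: {2, 5, 6}.

3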